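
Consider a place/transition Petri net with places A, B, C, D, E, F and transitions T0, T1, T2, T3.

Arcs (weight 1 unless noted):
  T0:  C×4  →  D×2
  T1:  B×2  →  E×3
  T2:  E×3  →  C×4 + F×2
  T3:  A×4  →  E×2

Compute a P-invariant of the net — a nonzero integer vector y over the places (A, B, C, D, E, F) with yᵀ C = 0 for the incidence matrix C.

Incidence matrix C (rows=places, cols=transitions):
       T0   T1   T2   T3
    A   0    0    0   -4
    B   0   -2    0    0
    C  -4    0    4    0
    D   2    0    0    0
    E   0    3   -3    2
    F   0    0    2    0

Candidate y = [2, 6, 3, 6, 4, 0]; check y·C column-wise:
  col T0: 2·0 + 6·0 + 3·-4 + 6·2 + 4·0 = 0
  col T1: 2·0 + 6·-2 + 3·0 + 6·0 + 4·3 = 0
  col T2: 2·0 + 6·0 + 3·4 + 6·0 + 4·-3 + 0·2 = 0
  col T3: 2·-4 + 6·0 + 3·0 + 6·0 + 4·2 = 0

y = (A:2, B:6, C:3, D:6, E:4, F:0)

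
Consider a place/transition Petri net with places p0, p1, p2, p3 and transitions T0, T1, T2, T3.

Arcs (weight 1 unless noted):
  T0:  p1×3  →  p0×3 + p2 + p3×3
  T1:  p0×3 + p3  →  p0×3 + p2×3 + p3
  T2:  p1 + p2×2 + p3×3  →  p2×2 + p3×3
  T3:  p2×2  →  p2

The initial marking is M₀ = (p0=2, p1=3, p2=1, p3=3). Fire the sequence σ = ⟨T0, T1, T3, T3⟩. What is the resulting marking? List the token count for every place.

(p0=5, p1=0, p2=3, p3=6)

step 1: fire T0:  (p0=2, p1=3, p2=1, p3=3) → (p0=5, p1=0, p2=2, p3=6)
step 2: fire T1:  (p0=5, p1=0, p2=2, p3=6) → (p0=5, p1=0, p2=5, p3=6)
step 3: fire T3:  (p0=5, p1=0, p2=5, p3=6) → (p0=5, p1=0, p2=4, p3=6)
step 4: fire T3:  (p0=5, p1=0, p2=4, p3=6) → (p0=5, p1=0, p2=3, p3=6)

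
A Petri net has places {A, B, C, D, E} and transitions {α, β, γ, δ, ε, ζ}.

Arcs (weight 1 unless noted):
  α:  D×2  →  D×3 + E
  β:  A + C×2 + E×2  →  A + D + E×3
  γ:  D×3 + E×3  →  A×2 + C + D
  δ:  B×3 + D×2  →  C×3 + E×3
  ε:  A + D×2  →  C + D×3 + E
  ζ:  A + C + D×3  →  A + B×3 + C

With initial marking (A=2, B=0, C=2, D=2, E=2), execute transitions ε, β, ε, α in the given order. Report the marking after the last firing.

(A=0, B=0, C=2, D=6, E=6)

step 1: fire ε:  (A=2, B=0, C=2, D=2, E=2) → (A=1, B=0, C=3, D=3, E=3)
step 2: fire β:  (A=1, B=0, C=3, D=3, E=3) → (A=1, B=0, C=1, D=4, E=4)
step 3: fire ε:  (A=1, B=0, C=1, D=4, E=4) → (A=0, B=0, C=2, D=5, E=5)
step 4: fire α:  (A=0, B=0, C=2, D=5, E=5) → (A=0, B=0, C=2, D=6, E=6)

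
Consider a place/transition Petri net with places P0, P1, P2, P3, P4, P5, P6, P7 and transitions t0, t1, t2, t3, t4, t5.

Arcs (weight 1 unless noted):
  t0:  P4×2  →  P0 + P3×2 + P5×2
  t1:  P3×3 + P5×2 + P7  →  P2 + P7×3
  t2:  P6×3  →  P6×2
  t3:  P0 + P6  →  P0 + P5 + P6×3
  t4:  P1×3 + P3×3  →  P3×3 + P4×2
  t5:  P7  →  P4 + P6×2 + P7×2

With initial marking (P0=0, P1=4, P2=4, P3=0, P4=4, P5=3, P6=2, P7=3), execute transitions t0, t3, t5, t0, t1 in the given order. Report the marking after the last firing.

step 1: fire t0:  (P0=0, P1=4, P2=4, P3=0, P4=4, P5=3, P6=2, P7=3) → (P0=1, P1=4, P2=4, P3=2, P4=2, P5=5, P6=2, P7=3)
step 2: fire t3:  (P0=1, P1=4, P2=4, P3=2, P4=2, P5=5, P6=2, P7=3) → (P0=1, P1=4, P2=4, P3=2, P4=2, P5=6, P6=4, P7=3)
step 3: fire t5:  (P0=1, P1=4, P2=4, P3=2, P4=2, P5=6, P6=4, P7=3) → (P0=1, P1=4, P2=4, P3=2, P4=3, P5=6, P6=6, P7=4)
step 4: fire t0:  (P0=1, P1=4, P2=4, P3=2, P4=3, P5=6, P6=6, P7=4) → (P0=2, P1=4, P2=4, P3=4, P4=1, P5=8, P6=6, P7=4)
step 5: fire t1:  (P0=2, P1=4, P2=4, P3=4, P4=1, P5=8, P6=6, P7=4) → (P0=2, P1=4, P2=5, P3=1, P4=1, P5=6, P6=6, P7=6)

(P0=2, P1=4, P2=5, P3=1, P4=1, P5=6, P6=6, P7=6)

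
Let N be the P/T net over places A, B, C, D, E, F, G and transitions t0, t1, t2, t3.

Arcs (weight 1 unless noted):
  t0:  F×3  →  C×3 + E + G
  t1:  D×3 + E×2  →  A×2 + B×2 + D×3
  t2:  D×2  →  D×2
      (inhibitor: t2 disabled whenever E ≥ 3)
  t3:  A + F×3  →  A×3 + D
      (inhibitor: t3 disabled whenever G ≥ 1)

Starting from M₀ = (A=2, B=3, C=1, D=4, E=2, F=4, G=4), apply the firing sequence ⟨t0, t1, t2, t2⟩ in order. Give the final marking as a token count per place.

(A=4, B=5, C=4, D=4, E=1, F=1, G=5)

step 1: fire t0:  (A=2, B=3, C=1, D=4, E=2, F=4, G=4) → (A=2, B=3, C=4, D=4, E=3, F=1, G=5)
step 2: fire t1:  (A=2, B=3, C=4, D=4, E=3, F=1, G=5) → (A=4, B=5, C=4, D=4, E=1, F=1, G=5)
step 3: fire t2:  (A=4, B=5, C=4, D=4, E=1, F=1, G=5) → (A=4, B=5, C=4, D=4, E=1, F=1, G=5)
step 4: fire t2:  (A=4, B=5, C=4, D=4, E=1, F=1, G=5) → (A=4, B=5, C=4, D=4, E=1, F=1, G=5)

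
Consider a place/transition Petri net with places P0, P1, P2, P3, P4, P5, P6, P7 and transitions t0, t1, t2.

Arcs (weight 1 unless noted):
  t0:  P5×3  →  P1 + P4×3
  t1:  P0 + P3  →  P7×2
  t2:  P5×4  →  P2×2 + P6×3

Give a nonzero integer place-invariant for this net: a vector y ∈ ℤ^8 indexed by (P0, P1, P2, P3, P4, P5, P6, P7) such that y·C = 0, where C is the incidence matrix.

y = (P0:1, P1:0, P2:0, P3:-1, P4:0, P5:0, P6:0, P7:0)

Incidence matrix C (rows=places, cols=transitions):
       t0   t1   t2
   P0   0   -1    0
   P1   1    0    0
   P2   0    0    2
   P3   0   -1    0
   P4   3    0    0
   P5  -3    0   -4
   P6   0    0    3
   P7   0    2    0

Candidate y = [1, 0, 0, -1, 0, 0, 0, 0]; check y·C column-wise:
  col t0: 1·0 + 0·1 + -1·0 + 0·3 + 0·-3 = 0
  col t1: 1·-1 + -1·-1 + 0·2 = 0
  col t2: 1·0 + 0·2 + -1·0 + 0·-4 + 0·3 = 0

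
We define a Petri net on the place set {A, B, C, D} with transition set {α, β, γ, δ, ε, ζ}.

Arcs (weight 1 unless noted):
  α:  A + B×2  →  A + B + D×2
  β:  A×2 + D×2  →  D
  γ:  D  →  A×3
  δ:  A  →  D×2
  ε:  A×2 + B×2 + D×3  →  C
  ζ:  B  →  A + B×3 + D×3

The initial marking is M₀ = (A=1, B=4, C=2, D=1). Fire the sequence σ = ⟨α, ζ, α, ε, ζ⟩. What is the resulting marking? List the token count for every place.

(A=1, B=4, C=3, D=8)

step 1: fire α:  (A=1, B=4, C=2, D=1) → (A=1, B=3, C=2, D=3)
step 2: fire ζ:  (A=1, B=3, C=2, D=3) → (A=2, B=5, C=2, D=6)
step 3: fire α:  (A=2, B=5, C=2, D=6) → (A=2, B=4, C=2, D=8)
step 4: fire ε:  (A=2, B=4, C=2, D=8) → (A=0, B=2, C=3, D=5)
step 5: fire ζ:  (A=0, B=2, C=3, D=5) → (A=1, B=4, C=3, D=8)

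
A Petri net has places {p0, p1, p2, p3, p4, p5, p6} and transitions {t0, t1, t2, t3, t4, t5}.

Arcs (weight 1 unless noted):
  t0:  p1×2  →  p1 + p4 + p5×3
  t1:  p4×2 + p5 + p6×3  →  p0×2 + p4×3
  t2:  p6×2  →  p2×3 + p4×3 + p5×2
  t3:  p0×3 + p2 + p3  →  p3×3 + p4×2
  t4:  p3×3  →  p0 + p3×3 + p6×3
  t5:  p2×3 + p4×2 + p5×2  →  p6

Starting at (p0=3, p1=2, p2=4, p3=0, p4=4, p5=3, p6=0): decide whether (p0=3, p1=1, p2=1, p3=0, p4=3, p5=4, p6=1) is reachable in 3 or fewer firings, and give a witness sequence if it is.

YES — reachable via ⟨t0, t5⟩ (2 firings)

step 1: fire t0:  (p0=3, p1=2, p2=4, p3=0, p4=4, p5=3, p6=0) → (p0=3, p1=1, p2=4, p3=0, p4=5, p5=6, p6=0)
step 2: fire t5:  (p0=3, p1=1, p2=4, p3=0, p4=5, p5=6, p6=0) → (p0=3, p1=1, p2=1, p3=0, p4=3, p5=4, p6=1)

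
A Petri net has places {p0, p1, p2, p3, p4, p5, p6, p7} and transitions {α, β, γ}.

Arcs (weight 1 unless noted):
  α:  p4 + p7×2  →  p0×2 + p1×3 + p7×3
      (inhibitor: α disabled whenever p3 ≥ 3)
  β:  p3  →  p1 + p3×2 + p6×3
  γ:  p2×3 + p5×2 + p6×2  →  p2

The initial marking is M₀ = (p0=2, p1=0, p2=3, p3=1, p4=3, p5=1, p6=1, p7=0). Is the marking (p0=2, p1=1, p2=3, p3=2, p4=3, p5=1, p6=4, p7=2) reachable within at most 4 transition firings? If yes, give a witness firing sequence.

NO — not reachable within 4 firings

depth 0: 1 marking
depth 1: 2 markings reached so far
depth 2: 3 markings reached so far
depth 3: 4 markings reached so far
depth 4: 5 markings reached so far
target is not among the 5 markings reachable within 4 steps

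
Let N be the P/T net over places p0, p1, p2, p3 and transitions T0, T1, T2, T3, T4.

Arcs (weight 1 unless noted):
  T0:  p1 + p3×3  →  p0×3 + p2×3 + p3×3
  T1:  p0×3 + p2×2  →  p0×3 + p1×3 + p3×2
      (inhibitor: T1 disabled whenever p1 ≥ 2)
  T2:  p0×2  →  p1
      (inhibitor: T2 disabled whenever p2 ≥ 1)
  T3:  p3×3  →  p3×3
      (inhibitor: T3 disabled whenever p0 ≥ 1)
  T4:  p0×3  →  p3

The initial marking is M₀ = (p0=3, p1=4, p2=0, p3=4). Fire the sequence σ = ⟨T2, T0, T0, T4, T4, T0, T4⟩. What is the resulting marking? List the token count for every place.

step 1: fire T2:  (p0=3, p1=4, p2=0, p3=4) → (p0=1, p1=5, p2=0, p3=4)
step 2: fire T0:  (p0=1, p1=5, p2=0, p3=4) → (p0=4, p1=4, p2=3, p3=4)
step 3: fire T0:  (p0=4, p1=4, p2=3, p3=4) → (p0=7, p1=3, p2=6, p3=4)
step 4: fire T4:  (p0=7, p1=3, p2=6, p3=4) → (p0=4, p1=3, p2=6, p3=5)
step 5: fire T4:  (p0=4, p1=3, p2=6, p3=5) → (p0=1, p1=3, p2=6, p3=6)
step 6: fire T0:  (p0=1, p1=3, p2=6, p3=6) → (p0=4, p1=2, p2=9, p3=6)
step 7: fire T4:  (p0=4, p1=2, p2=9, p3=6) → (p0=1, p1=2, p2=9, p3=7)

(p0=1, p1=2, p2=9, p3=7)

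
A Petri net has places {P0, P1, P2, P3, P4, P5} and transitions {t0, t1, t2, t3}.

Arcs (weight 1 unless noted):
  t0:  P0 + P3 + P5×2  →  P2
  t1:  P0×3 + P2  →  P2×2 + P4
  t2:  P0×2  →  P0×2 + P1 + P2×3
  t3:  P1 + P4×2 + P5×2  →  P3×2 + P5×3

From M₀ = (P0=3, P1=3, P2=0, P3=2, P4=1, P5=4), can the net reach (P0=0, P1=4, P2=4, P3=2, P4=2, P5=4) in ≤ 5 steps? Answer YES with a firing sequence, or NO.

YES — reachable via ⟨t2, t1⟩ (2 firings)

step 1: fire t2:  (P0=3, P1=3, P2=0, P3=2, P4=1, P5=4) → (P0=3, P1=4, P2=3, P3=2, P4=1, P5=4)
step 2: fire t1:  (P0=3, P1=4, P2=3, P3=2, P4=1, P5=4) → (P0=0, P1=4, P2=4, P3=2, P4=2, P5=4)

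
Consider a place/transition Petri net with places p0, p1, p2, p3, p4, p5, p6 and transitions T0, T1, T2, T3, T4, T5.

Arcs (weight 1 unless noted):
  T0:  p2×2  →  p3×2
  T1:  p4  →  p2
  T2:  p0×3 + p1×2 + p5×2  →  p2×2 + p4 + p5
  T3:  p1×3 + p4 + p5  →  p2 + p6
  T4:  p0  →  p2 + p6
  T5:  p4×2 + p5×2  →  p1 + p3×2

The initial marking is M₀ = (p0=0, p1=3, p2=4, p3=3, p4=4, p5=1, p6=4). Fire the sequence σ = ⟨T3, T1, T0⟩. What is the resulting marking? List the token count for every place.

(p0=0, p1=0, p2=4, p3=5, p4=2, p5=0, p6=5)

step 1: fire T3:  (p0=0, p1=3, p2=4, p3=3, p4=4, p5=1, p6=4) → (p0=0, p1=0, p2=5, p3=3, p4=3, p5=0, p6=5)
step 2: fire T1:  (p0=0, p1=0, p2=5, p3=3, p4=3, p5=0, p6=5) → (p0=0, p1=0, p2=6, p3=3, p4=2, p5=0, p6=5)
step 3: fire T0:  (p0=0, p1=0, p2=6, p3=3, p4=2, p5=0, p6=5) → (p0=0, p1=0, p2=4, p3=5, p4=2, p5=0, p6=5)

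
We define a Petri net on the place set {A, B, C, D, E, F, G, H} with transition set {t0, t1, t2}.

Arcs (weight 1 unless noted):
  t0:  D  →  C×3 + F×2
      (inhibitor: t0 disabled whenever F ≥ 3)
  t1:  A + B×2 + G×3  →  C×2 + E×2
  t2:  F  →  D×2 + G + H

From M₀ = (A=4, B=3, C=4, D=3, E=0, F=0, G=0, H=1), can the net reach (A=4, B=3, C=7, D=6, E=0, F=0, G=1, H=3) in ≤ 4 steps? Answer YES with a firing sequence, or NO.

depth 0: 1 marking
depth 1: 2 markings reached so far
depth 2: 4 markings reached so far
depth 3: 6 markings reached so far
depth 4: 7 markings reached so far
target is not among the 7 markings reachable within 4 steps

NO — not reachable within 4 firings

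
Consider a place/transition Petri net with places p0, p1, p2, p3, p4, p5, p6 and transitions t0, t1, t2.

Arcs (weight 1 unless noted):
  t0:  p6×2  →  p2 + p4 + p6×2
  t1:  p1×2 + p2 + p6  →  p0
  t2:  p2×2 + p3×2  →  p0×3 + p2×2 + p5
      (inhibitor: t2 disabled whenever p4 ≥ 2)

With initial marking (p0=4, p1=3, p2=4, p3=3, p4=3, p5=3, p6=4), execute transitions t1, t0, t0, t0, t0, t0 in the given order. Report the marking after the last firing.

step 1: fire t1:  (p0=4, p1=3, p2=4, p3=3, p4=3, p5=3, p6=4) → (p0=5, p1=1, p2=3, p3=3, p4=3, p5=3, p6=3)
step 2: fire t0:  (p0=5, p1=1, p2=3, p3=3, p4=3, p5=3, p6=3) → (p0=5, p1=1, p2=4, p3=3, p4=4, p5=3, p6=3)
step 3: fire t0:  (p0=5, p1=1, p2=4, p3=3, p4=4, p5=3, p6=3) → (p0=5, p1=1, p2=5, p3=3, p4=5, p5=3, p6=3)
step 4: fire t0:  (p0=5, p1=1, p2=5, p3=3, p4=5, p5=3, p6=3) → (p0=5, p1=1, p2=6, p3=3, p4=6, p5=3, p6=3)
step 5: fire t0:  (p0=5, p1=1, p2=6, p3=3, p4=6, p5=3, p6=3) → (p0=5, p1=1, p2=7, p3=3, p4=7, p5=3, p6=3)
step 6: fire t0:  (p0=5, p1=1, p2=7, p3=3, p4=7, p5=3, p6=3) → (p0=5, p1=1, p2=8, p3=3, p4=8, p5=3, p6=3)

(p0=5, p1=1, p2=8, p3=3, p4=8, p5=3, p6=3)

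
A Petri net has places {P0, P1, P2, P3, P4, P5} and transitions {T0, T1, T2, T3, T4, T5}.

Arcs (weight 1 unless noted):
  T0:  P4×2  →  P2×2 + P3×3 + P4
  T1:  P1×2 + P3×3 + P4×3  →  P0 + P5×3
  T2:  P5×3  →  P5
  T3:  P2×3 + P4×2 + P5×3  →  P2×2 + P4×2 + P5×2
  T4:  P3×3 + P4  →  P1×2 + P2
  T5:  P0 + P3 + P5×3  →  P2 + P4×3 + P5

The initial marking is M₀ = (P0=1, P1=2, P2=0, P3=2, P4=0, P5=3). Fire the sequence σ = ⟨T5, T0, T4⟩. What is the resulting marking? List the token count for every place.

(P0=0, P1=4, P2=4, P3=1, P4=1, P5=1)

step 1: fire T5:  (P0=1, P1=2, P2=0, P3=2, P4=0, P5=3) → (P0=0, P1=2, P2=1, P3=1, P4=3, P5=1)
step 2: fire T0:  (P0=0, P1=2, P2=1, P3=1, P4=3, P5=1) → (P0=0, P1=2, P2=3, P3=4, P4=2, P5=1)
step 3: fire T4:  (P0=0, P1=2, P2=3, P3=4, P4=2, P5=1) → (P0=0, P1=4, P2=4, P3=1, P4=1, P5=1)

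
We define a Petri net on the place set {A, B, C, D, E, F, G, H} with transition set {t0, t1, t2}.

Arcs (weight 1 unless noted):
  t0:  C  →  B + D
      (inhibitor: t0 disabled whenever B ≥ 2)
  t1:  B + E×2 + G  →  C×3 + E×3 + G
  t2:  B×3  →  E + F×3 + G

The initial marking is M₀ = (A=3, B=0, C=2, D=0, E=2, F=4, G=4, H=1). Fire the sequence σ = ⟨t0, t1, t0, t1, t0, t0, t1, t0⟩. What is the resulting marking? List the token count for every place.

step 1: fire t0:  (A=3, B=0, C=2, D=0, E=2, F=4, G=4, H=1) → (A=3, B=1, C=1, D=1, E=2, F=4, G=4, H=1)
step 2: fire t1:  (A=3, B=1, C=1, D=1, E=2, F=4, G=4, H=1) → (A=3, B=0, C=4, D=1, E=3, F=4, G=4, H=1)
step 3: fire t0:  (A=3, B=0, C=4, D=1, E=3, F=4, G=4, H=1) → (A=3, B=1, C=3, D=2, E=3, F=4, G=4, H=1)
step 4: fire t1:  (A=3, B=1, C=3, D=2, E=3, F=4, G=4, H=1) → (A=3, B=0, C=6, D=2, E=4, F=4, G=4, H=1)
step 5: fire t0:  (A=3, B=0, C=6, D=2, E=4, F=4, G=4, H=1) → (A=3, B=1, C=5, D=3, E=4, F=4, G=4, H=1)
step 6: fire t0:  (A=3, B=1, C=5, D=3, E=4, F=4, G=4, H=1) → (A=3, B=2, C=4, D=4, E=4, F=4, G=4, H=1)
step 7: fire t1:  (A=3, B=2, C=4, D=4, E=4, F=4, G=4, H=1) → (A=3, B=1, C=7, D=4, E=5, F=4, G=4, H=1)
step 8: fire t0:  (A=3, B=1, C=7, D=4, E=5, F=4, G=4, H=1) → (A=3, B=2, C=6, D=5, E=5, F=4, G=4, H=1)

(A=3, B=2, C=6, D=5, E=5, F=4, G=4, H=1)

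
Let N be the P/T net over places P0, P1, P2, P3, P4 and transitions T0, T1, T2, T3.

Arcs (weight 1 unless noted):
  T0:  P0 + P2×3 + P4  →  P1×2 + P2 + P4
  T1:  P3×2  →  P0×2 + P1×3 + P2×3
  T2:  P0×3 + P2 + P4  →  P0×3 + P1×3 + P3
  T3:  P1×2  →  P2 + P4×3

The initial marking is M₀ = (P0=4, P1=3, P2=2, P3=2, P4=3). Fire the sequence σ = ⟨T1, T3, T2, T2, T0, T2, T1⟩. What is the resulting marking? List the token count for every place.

(P0=7, P1=18, P2=4, P3=1, P4=3)

step 1: fire T1:  (P0=4, P1=3, P2=2, P3=2, P4=3) → (P0=6, P1=6, P2=5, P3=0, P4=3)
step 2: fire T3:  (P0=6, P1=6, P2=5, P3=0, P4=3) → (P0=6, P1=4, P2=6, P3=0, P4=6)
step 3: fire T2:  (P0=6, P1=4, P2=6, P3=0, P4=6) → (P0=6, P1=7, P2=5, P3=1, P4=5)
step 4: fire T2:  (P0=6, P1=7, P2=5, P3=1, P4=5) → (P0=6, P1=10, P2=4, P3=2, P4=4)
step 5: fire T0:  (P0=6, P1=10, P2=4, P3=2, P4=4) → (P0=5, P1=12, P2=2, P3=2, P4=4)
step 6: fire T2:  (P0=5, P1=12, P2=2, P3=2, P4=4) → (P0=5, P1=15, P2=1, P3=3, P4=3)
step 7: fire T1:  (P0=5, P1=15, P2=1, P3=3, P4=3) → (P0=7, P1=18, P2=4, P3=1, P4=3)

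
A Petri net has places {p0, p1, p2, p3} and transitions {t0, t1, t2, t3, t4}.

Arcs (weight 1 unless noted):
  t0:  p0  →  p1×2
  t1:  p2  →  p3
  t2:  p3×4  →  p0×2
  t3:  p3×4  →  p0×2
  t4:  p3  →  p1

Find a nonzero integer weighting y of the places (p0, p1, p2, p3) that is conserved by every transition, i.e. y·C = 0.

y = (p0:2, p1:1, p2:1, p3:1)

Incidence matrix C (rows=places, cols=transitions):
       t0   t1   t2   t3   t4
   p0  -1    0    2    2    0
   p1   2    0    0    0    1
   p2   0   -1    0    0    0
   p3   0    1   -4   -4   -1

Candidate y = [2, 1, 1, 1]; check y·C column-wise:
  col t0: 2·-1 + 1·2 + 1·0 + 1·0 = 0
  col t1: 2·0 + 1·0 + 1·-1 + 1·1 = 0
  col t2: 2·2 + 1·0 + 1·0 + 1·-4 = 0
  col t3: 2·2 + 1·0 + 1·0 + 1·-4 = 0
  col t4: 2·0 + 1·1 + 1·0 + 1·-1 = 0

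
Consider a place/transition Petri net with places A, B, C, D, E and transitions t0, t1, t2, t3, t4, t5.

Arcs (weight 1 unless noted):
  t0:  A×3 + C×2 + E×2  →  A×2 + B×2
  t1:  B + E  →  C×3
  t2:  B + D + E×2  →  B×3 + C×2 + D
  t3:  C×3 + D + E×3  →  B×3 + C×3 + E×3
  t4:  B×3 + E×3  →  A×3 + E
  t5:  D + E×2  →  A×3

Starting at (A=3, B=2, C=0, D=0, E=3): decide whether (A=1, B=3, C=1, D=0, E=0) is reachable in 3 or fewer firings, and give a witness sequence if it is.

depth 0: 1 marking
depth 1: 2 markings reached so far
depth 2: 4 markings reached so far
depth 3: 4 markings reached so far
(frontier empty at depth 3; search complete)
target is not among the 4 markings reachable within 3 steps

NO — not reachable within 3 firings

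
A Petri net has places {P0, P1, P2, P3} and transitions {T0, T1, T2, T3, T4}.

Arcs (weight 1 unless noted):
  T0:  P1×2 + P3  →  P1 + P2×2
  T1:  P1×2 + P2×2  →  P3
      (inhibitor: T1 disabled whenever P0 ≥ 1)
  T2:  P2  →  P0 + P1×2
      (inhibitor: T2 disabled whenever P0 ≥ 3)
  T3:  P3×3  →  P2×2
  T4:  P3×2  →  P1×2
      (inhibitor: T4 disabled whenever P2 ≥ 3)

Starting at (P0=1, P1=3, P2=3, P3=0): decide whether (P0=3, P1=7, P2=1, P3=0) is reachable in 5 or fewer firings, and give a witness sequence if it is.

YES — reachable via ⟨T2, T2⟩ (2 firings)

step 1: fire T2:  (P0=1, P1=3, P2=3, P3=0) → (P0=2, P1=5, P2=2, P3=0)
step 2: fire T2:  (P0=2, P1=5, P2=2, P3=0) → (P0=3, P1=7, P2=1, P3=0)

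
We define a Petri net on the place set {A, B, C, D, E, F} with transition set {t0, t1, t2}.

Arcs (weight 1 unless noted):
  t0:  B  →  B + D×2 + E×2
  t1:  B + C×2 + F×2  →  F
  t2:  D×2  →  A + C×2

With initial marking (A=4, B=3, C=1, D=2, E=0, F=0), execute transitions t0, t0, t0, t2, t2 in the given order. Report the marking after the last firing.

(A=6, B=3, C=5, D=4, E=6, F=0)

step 1: fire t0:  (A=4, B=3, C=1, D=2, E=0, F=0) → (A=4, B=3, C=1, D=4, E=2, F=0)
step 2: fire t0:  (A=4, B=3, C=1, D=4, E=2, F=0) → (A=4, B=3, C=1, D=6, E=4, F=0)
step 3: fire t0:  (A=4, B=3, C=1, D=6, E=4, F=0) → (A=4, B=3, C=1, D=8, E=6, F=0)
step 4: fire t2:  (A=4, B=3, C=1, D=8, E=6, F=0) → (A=5, B=3, C=3, D=6, E=6, F=0)
step 5: fire t2:  (A=5, B=3, C=3, D=6, E=6, F=0) → (A=6, B=3, C=5, D=4, E=6, F=0)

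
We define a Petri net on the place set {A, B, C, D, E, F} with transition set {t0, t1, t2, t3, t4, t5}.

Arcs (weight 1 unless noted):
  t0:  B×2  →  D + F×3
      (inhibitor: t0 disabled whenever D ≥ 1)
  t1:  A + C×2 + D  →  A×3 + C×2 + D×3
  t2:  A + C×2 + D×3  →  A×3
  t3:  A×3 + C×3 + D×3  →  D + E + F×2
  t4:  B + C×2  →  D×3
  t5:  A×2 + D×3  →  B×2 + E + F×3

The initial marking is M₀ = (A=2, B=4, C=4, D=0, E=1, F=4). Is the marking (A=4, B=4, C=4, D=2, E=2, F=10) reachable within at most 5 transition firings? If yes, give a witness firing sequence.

YES — reachable via ⟨t0, t1, t1, t5⟩ (4 firings)

step 1: fire t0:  (A=2, B=4, C=4, D=0, E=1, F=4) → (A=2, B=2, C=4, D=1, E=1, F=7)
step 2: fire t1:  (A=2, B=2, C=4, D=1, E=1, F=7) → (A=4, B=2, C=4, D=3, E=1, F=7)
step 3: fire t1:  (A=4, B=2, C=4, D=3, E=1, F=7) → (A=6, B=2, C=4, D=5, E=1, F=7)
step 4: fire t5:  (A=6, B=2, C=4, D=5, E=1, F=7) → (A=4, B=4, C=4, D=2, E=2, F=10)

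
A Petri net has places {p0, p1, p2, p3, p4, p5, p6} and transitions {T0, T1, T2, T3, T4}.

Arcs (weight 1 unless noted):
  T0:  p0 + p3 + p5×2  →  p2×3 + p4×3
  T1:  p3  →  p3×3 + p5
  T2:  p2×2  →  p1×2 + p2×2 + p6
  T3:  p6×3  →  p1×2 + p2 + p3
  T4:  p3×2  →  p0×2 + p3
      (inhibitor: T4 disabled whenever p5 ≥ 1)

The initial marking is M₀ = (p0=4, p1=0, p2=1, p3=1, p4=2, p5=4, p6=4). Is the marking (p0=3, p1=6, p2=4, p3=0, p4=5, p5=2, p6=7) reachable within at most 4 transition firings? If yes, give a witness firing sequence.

step 1: fire T0:  (p0=4, p1=0, p2=1, p3=1, p4=2, p5=4, p6=4) → (p0=3, p1=0, p2=4, p3=0, p4=5, p5=2, p6=4)
step 2: fire T2:  (p0=3, p1=0, p2=4, p3=0, p4=5, p5=2, p6=4) → (p0=3, p1=2, p2=4, p3=0, p4=5, p5=2, p6=5)
step 3: fire T2:  (p0=3, p1=2, p2=4, p3=0, p4=5, p5=2, p6=5) → (p0=3, p1=4, p2=4, p3=0, p4=5, p5=2, p6=6)
step 4: fire T2:  (p0=3, p1=4, p2=4, p3=0, p4=5, p5=2, p6=6) → (p0=3, p1=6, p2=4, p3=0, p4=5, p5=2, p6=7)

YES — reachable via ⟨T0, T2, T2, T2⟩ (4 firings)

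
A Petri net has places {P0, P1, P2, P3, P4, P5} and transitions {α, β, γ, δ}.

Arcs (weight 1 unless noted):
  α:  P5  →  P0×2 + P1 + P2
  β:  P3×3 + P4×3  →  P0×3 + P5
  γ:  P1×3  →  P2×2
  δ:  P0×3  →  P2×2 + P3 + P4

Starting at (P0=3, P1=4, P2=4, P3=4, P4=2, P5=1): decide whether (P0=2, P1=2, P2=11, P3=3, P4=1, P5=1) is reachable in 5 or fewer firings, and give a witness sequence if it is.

step 1: fire α:  (P0=3, P1=4, P2=4, P3=4, P4=2, P5=1) → (P0=5, P1=5, P2=5, P3=4, P4=2, P5=0)
step 2: fire γ:  (P0=5, P1=5, P2=5, P3=4, P4=2, P5=0) → (P0=5, P1=2, P2=7, P3=4, P4=2, P5=0)
step 3: fire δ:  (P0=5, P1=2, P2=7, P3=4, P4=2, P5=0) → (P0=2, P1=2, P2=9, P3=5, P4=3, P5=0)
step 4: fire β:  (P0=2, P1=2, P2=9, P3=5, P4=3, P5=0) → (P0=5, P1=2, P2=9, P3=2, P4=0, P5=1)
step 5: fire δ:  (P0=5, P1=2, P2=9, P3=2, P4=0, P5=1) → (P0=2, P1=2, P2=11, P3=3, P4=1, P5=1)

YES — reachable via ⟨α, γ, δ, β, δ⟩ (5 firings)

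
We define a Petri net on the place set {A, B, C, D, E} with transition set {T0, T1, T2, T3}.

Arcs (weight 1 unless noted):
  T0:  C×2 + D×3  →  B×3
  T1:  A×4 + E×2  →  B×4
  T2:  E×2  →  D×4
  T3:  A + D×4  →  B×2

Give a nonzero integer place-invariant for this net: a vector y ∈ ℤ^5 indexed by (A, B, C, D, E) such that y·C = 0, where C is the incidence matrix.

Incidence matrix C (rows=places, cols=transitions):
       T0   T1   T2   T3
    A   0   -4    0   -1
    B   3    4    0    2
    C  -2    0    0    0
    D  -3    0    4   -4
    E   0   -2   -2    0

Candidate y = [2, 3, 3, 1, 2]; check y·C column-wise:
  col T0: 2·0 + 3·3 + 3·-2 + 1·-3 + 2·0 = 0
  col T1: 2·-4 + 3·4 + 3·0 + 1·0 + 2·-2 = 0
  col T2: 2·0 + 3·0 + 3·0 + 1·4 + 2·-2 = 0
  col T3: 2·-1 + 3·2 + 3·0 + 1·-4 + 2·0 = 0

y = (A:2, B:3, C:3, D:1, E:2)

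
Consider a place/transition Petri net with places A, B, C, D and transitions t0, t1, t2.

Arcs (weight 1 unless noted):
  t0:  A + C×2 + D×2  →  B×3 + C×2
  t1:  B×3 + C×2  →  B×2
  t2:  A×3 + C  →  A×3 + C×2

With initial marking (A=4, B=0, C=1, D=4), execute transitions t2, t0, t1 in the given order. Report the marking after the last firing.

step 1: fire t2:  (A=4, B=0, C=1, D=4) → (A=4, B=0, C=2, D=4)
step 2: fire t0:  (A=4, B=0, C=2, D=4) → (A=3, B=3, C=2, D=2)
step 3: fire t1:  (A=3, B=3, C=2, D=2) → (A=3, B=2, C=0, D=2)

(A=3, B=2, C=0, D=2)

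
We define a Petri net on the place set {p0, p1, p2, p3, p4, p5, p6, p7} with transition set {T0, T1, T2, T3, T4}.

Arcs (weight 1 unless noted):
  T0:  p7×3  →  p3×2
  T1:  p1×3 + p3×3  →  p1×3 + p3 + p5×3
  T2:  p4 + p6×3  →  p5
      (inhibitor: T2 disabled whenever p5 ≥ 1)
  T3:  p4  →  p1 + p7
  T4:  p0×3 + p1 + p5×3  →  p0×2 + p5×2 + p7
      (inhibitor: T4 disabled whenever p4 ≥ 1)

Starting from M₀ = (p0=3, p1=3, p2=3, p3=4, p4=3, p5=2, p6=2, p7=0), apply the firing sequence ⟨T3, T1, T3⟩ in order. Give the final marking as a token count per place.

step 1: fire T3:  (p0=3, p1=3, p2=3, p3=4, p4=3, p5=2, p6=2, p7=0) → (p0=3, p1=4, p2=3, p3=4, p4=2, p5=2, p6=2, p7=1)
step 2: fire T1:  (p0=3, p1=4, p2=3, p3=4, p4=2, p5=2, p6=2, p7=1) → (p0=3, p1=4, p2=3, p3=2, p4=2, p5=5, p6=2, p7=1)
step 3: fire T3:  (p0=3, p1=4, p2=3, p3=2, p4=2, p5=5, p6=2, p7=1) → (p0=3, p1=5, p2=3, p3=2, p4=1, p5=5, p6=2, p7=2)

(p0=3, p1=5, p2=3, p3=2, p4=1, p5=5, p6=2, p7=2)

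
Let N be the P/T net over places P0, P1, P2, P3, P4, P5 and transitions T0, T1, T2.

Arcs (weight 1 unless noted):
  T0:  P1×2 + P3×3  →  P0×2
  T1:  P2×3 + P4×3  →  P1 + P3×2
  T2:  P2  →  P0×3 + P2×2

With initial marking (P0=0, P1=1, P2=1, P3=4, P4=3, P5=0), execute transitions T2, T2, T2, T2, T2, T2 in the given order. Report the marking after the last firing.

step 1: fire T2:  (P0=0, P1=1, P2=1, P3=4, P4=3, P5=0) → (P0=3, P1=1, P2=2, P3=4, P4=3, P5=0)
step 2: fire T2:  (P0=3, P1=1, P2=2, P3=4, P4=3, P5=0) → (P0=6, P1=1, P2=3, P3=4, P4=3, P5=0)
step 3: fire T2:  (P0=6, P1=1, P2=3, P3=4, P4=3, P5=0) → (P0=9, P1=1, P2=4, P3=4, P4=3, P5=0)
step 4: fire T2:  (P0=9, P1=1, P2=4, P3=4, P4=3, P5=0) → (P0=12, P1=1, P2=5, P3=4, P4=3, P5=0)
step 5: fire T2:  (P0=12, P1=1, P2=5, P3=4, P4=3, P5=0) → (P0=15, P1=1, P2=6, P3=4, P4=3, P5=0)
step 6: fire T2:  (P0=15, P1=1, P2=6, P3=4, P4=3, P5=0) → (P0=18, P1=1, P2=7, P3=4, P4=3, P5=0)

(P0=18, P1=1, P2=7, P3=4, P4=3, P5=0)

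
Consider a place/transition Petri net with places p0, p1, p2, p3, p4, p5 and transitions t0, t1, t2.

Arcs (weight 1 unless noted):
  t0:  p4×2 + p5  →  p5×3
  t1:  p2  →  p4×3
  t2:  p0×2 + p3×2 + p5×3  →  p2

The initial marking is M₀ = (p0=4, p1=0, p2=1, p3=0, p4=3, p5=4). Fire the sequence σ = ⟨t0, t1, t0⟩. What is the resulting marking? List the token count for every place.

(p0=4, p1=0, p2=0, p3=0, p4=2, p5=8)

step 1: fire t0:  (p0=4, p1=0, p2=1, p3=0, p4=3, p5=4) → (p0=4, p1=0, p2=1, p3=0, p4=1, p5=6)
step 2: fire t1:  (p0=4, p1=0, p2=1, p3=0, p4=1, p5=6) → (p0=4, p1=0, p2=0, p3=0, p4=4, p5=6)
step 3: fire t0:  (p0=4, p1=0, p2=0, p3=0, p4=4, p5=6) → (p0=4, p1=0, p2=0, p3=0, p4=2, p5=8)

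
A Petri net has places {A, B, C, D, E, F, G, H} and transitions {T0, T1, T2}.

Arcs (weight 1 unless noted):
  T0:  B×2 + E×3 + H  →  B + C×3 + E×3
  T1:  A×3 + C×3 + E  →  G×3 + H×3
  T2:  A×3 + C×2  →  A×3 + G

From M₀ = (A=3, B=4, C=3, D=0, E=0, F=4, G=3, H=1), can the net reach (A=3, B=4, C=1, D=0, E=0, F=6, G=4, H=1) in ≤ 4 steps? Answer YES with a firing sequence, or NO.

NO — not reachable within 4 firings

depth 0: 1 marking
depth 1: 2 markings reached so far
depth 2: 2 markings reached so far
(frontier empty at depth 2; search complete)
target is not among the 2 markings reachable within 4 steps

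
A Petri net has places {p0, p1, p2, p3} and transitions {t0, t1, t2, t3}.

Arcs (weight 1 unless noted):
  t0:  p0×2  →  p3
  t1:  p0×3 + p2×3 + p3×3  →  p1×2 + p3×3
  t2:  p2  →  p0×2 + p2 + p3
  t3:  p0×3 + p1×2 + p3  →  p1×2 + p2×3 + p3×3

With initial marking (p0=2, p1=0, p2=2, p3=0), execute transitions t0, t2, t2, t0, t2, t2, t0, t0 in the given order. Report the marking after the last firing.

(p0=2, p1=0, p2=2, p3=8)

step 1: fire t0:  (p0=2, p1=0, p2=2, p3=0) → (p0=0, p1=0, p2=2, p3=1)
step 2: fire t2:  (p0=0, p1=0, p2=2, p3=1) → (p0=2, p1=0, p2=2, p3=2)
step 3: fire t2:  (p0=2, p1=0, p2=2, p3=2) → (p0=4, p1=0, p2=2, p3=3)
step 4: fire t0:  (p0=4, p1=0, p2=2, p3=3) → (p0=2, p1=0, p2=2, p3=4)
step 5: fire t2:  (p0=2, p1=0, p2=2, p3=4) → (p0=4, p1=0, p2=2, p3=5)
step 6: fire t2:  (p0=4, p1=0, p2=2, p3=5) → (p0=6, p1=0, p2=2, p3=6)
step 7: fire t0:  (p0=6, p1=0, p2=2, p3=6) → (p0=4, p1=0, p2=2, p3=7)
step 8: fire t0:  (p0=4, p1=0, p2=2, p3=7) → (p0=2, p1=0, p2=2, p3=8)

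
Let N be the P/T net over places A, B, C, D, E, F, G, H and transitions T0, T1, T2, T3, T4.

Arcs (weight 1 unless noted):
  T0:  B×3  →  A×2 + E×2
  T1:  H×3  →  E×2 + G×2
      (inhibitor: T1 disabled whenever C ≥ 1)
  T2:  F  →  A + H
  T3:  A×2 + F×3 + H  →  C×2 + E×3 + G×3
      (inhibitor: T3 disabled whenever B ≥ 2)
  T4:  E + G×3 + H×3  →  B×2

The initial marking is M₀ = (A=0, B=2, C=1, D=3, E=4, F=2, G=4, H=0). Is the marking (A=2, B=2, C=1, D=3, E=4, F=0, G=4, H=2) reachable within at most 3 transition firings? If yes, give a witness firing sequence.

YES — reachable via ⟨T2, T2⟩ (2 firings)

step 1: fire T2:  (A=0, B=2, C=1, D=3, E=4, F=2, G=4, H=0) → (A=1, B=2, C=1, D=3, E=4, F=1, G=4, H=1)
step 2: fire T2:  (A=1, B=2, C=1, D=3, E=4, F=1, G=4, H=1) → (A=2, B=2, C=1, D=3, E=4, F=0, G=4, H=2)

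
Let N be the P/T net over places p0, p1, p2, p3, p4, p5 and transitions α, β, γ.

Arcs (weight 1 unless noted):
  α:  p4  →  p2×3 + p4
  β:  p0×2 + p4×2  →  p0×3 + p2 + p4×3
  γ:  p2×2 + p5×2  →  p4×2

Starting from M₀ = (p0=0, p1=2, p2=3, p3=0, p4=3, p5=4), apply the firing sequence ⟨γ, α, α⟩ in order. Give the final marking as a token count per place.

(p0=0, p1=2, p2=7, p3=0, p4=5, p5=2)

step 1: fire γ:  (p0=0, p1=2, p2=3, p3=0, p4=3, p5=4) → (p0=0, p1=2, p2=1, p3=0, p4=5, p5=2)
step 2: fire α:  (p0=0, p1=2, p2=1, p3=0, p4=5, p5=2) → (p0=0, p1=2, p2=4, p3=0, p4=5, p5=2)
step 3: fire α:  (p0=0, p1=2, p2=4, p3=0, p4=5, p5=2) → (p0=0, p1=2, p2=7, p3=0, p4=5, p5=2)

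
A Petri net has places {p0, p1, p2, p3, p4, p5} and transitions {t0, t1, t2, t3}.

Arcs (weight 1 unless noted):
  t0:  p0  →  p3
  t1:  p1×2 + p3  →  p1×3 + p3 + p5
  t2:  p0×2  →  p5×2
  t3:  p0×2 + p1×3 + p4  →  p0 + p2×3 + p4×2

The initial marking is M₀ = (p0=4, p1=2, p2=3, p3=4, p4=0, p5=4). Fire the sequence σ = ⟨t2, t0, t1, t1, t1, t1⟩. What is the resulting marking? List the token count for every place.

(p0=1, p1=6, p2=3, p3=5, p4=0, p5=10)

step 1: fire t2:  (p0=4, p1=2, p2=3, p3=4, p4=0, p5=4) → (p0=2, p1=2, p2=3, p3=4, p4=0, p5=6)
step 2: fire t0:  (p0=2, p1=2, p2=3, p3=4, p4=0, p5=6) → (p0=1, p1=2, p2=3, p3=5, p4=0, p5=6)
step 3: fire t1:  (p0=1, p1=2, p2=3, p3=5, p4=0, p5=6) → (p0=1, p1=3, p2=3, p3=5, p4=0, p5=7)
step 4: fire t1:  (p0=1, p1=3, p2=3, p3=5, p4=0, p5=7) → (p0=1, p1=4, p2=3, p3=5, p4=0, p5=8)
step 5: fire t1:  (p0=1, p1=4, p2=3, p3=5, p4=0, p5=8) → (p0=1, p1=5, p2=3, p3=5, p4=0, p5=9)
step 6: fire t1:  (p0=1, p1=5, p2=3, p3=5, p4=0, p5=9) → (p0=1, p1=6, p2=3, p3=5, p4=0, p5=10)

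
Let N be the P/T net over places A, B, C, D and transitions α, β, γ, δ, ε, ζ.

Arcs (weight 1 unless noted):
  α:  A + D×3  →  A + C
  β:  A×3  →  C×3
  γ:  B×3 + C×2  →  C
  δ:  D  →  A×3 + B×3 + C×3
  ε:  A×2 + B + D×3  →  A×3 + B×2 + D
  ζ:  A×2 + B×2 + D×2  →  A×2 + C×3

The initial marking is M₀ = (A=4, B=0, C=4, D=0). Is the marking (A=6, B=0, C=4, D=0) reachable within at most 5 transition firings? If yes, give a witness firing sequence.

NO — not reachable within 5 firings

depth 0: 1 marking
depth 1: 2 markings reached so far
depth 2: 2 markings reached so far
(frontier empty at depth 2; search complete)
target is not among the 2 markings reachable within 5 steps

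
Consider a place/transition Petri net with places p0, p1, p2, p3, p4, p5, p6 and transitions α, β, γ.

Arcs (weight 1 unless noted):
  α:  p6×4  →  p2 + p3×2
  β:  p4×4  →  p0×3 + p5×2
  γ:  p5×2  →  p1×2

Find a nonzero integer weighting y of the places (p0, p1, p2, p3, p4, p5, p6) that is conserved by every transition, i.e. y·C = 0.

y = (p0:0, p1:0, p2:2, p3:-1, p4:0, p5:0, p6:0)

Incidence matrix C (rows=places, cols=transitions):
        α    β    γ
   p0   0    3    0
   p1   0    0    2
   p2   1    0    0
   p3   2    0    0
   p4   0   -4    0
   p5   0    2   -2
   p6  -4    0    0

Candidate y = [0, 0, 2, -1, 0, 0, 0]; check y·C column-wise:
  col α: 2·1 + -1·2 + 0·-4 = 0
  col β: 0·3 + 2·0 + -1·0 + 0·-4 + 0·2 = 0
  col γ: 0·2 + 2·0 + -1·0 + 0·-2 = 0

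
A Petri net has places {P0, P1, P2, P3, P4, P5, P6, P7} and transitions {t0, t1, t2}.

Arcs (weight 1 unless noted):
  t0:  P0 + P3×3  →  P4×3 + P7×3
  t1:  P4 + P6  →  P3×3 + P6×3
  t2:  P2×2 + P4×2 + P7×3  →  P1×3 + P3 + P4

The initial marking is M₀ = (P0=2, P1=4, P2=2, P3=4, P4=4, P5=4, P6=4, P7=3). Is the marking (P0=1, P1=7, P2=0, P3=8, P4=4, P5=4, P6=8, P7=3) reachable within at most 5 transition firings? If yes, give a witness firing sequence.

YES — reachable via ⟨t0, t1, t1, t2⟩ (4 firings)

step 1: fire t0:  (P0=2, P1=4, P2=2, P3=4, P4=4, P5=4, P6=4, P7=3) → (P0=1, P1=4, P2=2, P3=1, P4=7, P5=4, P6=4, P7=6)
step 2: fire t1:  (P0=1, P1=4, P2=2, P3=1, P4=7, P5=4, P6=4, P7=6) → (P0=1, P1=4, P2=2, P3=4, P4=6, P5=4, P6=6, P7=6)
step 3: fire t1:  (P0=1, P1=4, P2=2, P3=4, P4=6, P5=4, P6=6, P7=6) → (P0=1, P1=4, P2=2, P3=7, P4=5, P5=4, P6=8, P7=6)
step 4: fire t2:  (P0=1, P1=4, P2=2, P3=7, P4=5, P5=4, P6=8, P7=6) → (P0=1, P1=7, P2=0, P3=8, P4=4, P5=4, P6=8, P7=3)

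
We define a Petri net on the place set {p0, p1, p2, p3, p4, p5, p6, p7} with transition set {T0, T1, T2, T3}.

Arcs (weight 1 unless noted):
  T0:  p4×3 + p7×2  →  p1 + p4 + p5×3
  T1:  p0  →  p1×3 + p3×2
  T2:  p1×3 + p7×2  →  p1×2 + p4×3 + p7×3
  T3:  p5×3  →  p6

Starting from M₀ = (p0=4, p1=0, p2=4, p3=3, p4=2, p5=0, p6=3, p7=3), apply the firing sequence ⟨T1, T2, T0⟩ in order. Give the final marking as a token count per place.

step 1: fire T1:  (p0=4, p1=0, p2=4, p3=3, p4=2, p5=0, p6=3, p7=3) → (p0=3, p1=3, p2=4, p3=5, p4=2, p5=0, p6=3, p7=3)
step 2: fire T2:  (p0=3, p1=3, p2=4, p3=5, p4=2, p5=0, p6=3, p7=3) → (p0=3, p1=2, p2=4, p3=5, p4=5, p5=0, p6=3, p7=4)
step 3: fire T0:  (p0=3, p1=2, p2=4, p3=5, p4=5, p5=0, p6=3, p7=4) → (p0=3, p1=3, p2=4, p3=5, p4=3, p5=3, p6=3, p7=2)

(p0=3, p1=3, p2=4, p3=5, p4=3, p5=3, p6=3, p7=2)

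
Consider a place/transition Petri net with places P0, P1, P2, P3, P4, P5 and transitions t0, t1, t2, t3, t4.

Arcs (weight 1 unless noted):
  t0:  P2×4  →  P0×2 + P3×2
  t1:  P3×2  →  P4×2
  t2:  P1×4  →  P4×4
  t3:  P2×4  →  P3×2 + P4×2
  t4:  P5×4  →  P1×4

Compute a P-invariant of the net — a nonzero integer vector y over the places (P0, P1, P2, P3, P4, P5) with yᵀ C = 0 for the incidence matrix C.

Incidence matrix C (rows=places, cols=transitions):
       t0   t1   t2   t3   t4
   P0   2    0    0    0    0
   P1   0    0   -4    0    4
   P2  -4    0    0   -4    0
   P3   2   -2    0    2    0
   P4   0    2    4    2    0
   P5   0    0    0    0   -4

Candidate y = [1, 1, 1, 1, 1, 1]; check y·C column-wise:
  col t0: 1·2 + 1·0 + 1·-4 + 1·2 + 1·0 + 1·0 = 0
  col t1: 1·0 + 1·0 + 1·0 + 1·-2 + 1·2 + 1·0 = 0
  col t2: 1·0 + 1·-4 + 1·0 + 1·0 + 1·4 + 1·0 = 0
  col t3: 1·0 + 1·0 + 1·-4 + 1·2 + 1·2 + 1·0 = 0
  col t4: 1·0 + 1·4 + 1·0 + 1·0 + 1·0 + 1·-4 = 0

y = (P0:1, P1:1, P2:1, P3:1, P4:1, P5:1)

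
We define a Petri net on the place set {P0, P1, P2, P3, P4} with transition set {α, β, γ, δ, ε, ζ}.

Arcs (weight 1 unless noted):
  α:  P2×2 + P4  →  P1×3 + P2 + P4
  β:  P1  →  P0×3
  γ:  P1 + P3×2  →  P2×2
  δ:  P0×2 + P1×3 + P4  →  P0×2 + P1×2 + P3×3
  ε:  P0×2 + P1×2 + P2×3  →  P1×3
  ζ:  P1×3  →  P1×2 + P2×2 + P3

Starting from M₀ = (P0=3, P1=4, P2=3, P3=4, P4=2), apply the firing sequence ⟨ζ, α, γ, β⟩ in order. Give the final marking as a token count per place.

(P0=6, P1=4, P2=6, P3=3, P4=2)

step 1: fire ζ:  (P0=3, P1=4, P2=3, P3=4, P4=2) → (P0=3, P1=3, P2=5, P3=5, P4=2)
step 2: fire α:  (P0=3, P1=3, P2=5, P3=5, P4=2) → (P0=3, P1=6, P2=4, P3=5, P4=2)
step 3: fire γ:  (P0=3, P1=6, P2=4, P3=5, P4=2) → (P0=3, P1=5, P2=6, P3=3, P4=2)
step 4: fire β:  (P0=3, P1=5, P2=6, P3=3, P4=2) → (P0=6, P1=4, P2=6, P3=3, P4=2)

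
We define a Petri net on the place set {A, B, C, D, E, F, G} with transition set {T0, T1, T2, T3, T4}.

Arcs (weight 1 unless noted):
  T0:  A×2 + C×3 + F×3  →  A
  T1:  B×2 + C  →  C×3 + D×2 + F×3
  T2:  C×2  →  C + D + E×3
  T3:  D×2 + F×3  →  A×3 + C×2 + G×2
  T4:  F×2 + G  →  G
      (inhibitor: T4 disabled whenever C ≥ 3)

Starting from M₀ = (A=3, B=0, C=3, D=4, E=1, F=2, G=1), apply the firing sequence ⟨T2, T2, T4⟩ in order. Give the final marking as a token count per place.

(A=3, B=0, C=1, D=6, E=7, F=0, G=1)

step 1: fire T2:  (A=3, B=0, C=3, D=4, E=1, F=2, G=1) → (A=3, B=0, C=2, D=5, E=4, F=2, G=1)
step 2: fire T2:  (A=3, B=0, C=2, D=5, E=4, F=2, G=1) → (A=3, B=0, C=1, D=6, E=7, F=2, G=1)
step 3: fire T4:  (A=3, B=0, C=1, D=6, E=7, F=2, G=1) → (A=3, B=0, C=1, D=6, E=7, F=0, G=1)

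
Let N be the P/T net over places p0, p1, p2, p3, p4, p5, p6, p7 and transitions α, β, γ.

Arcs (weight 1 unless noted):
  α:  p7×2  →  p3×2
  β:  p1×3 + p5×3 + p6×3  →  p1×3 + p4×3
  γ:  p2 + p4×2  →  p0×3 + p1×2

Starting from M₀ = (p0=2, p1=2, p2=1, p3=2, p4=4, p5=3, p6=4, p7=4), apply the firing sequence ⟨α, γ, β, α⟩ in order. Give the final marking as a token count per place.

step 1: fire α:  (p0=2, p1=2, p2=1, p3=2, p4=4, p5=3, p6=4, p7=4) → (p0=2, p1=2, p2=1, p3=4, p4=4, p5=3, p6=4, p7=2)
step 2: fire γ:  (p0=2, p1=2, p2=1, p3=4, p4=4, p5=3, p6=4, p7=2) → (p0=5, p1=4, p2=0, p3=4, p4=2, p5=3, p6=4, p7=2)
step 3: fire β:  (p0=5, p1=4, p2=0, p3=4, p4=2, p5=3, p6=4, p7=2) → (p0=5, p1=4, p2=0, p3=4, p4=5, p5=0, p6=1, p7=2)
step 4: fire α:  (p0=5, p1=4, p2=0, p3=4, p4=5, p5=0, p6=1, p7=2) → (p0=5, p1=4, p2=0, p3=6, p4=5, p5=0, p6=1, p7=0)

(p0=5, p1=4, p2=0, p3=6, p4=5, p5=0, p6=1, p7=0)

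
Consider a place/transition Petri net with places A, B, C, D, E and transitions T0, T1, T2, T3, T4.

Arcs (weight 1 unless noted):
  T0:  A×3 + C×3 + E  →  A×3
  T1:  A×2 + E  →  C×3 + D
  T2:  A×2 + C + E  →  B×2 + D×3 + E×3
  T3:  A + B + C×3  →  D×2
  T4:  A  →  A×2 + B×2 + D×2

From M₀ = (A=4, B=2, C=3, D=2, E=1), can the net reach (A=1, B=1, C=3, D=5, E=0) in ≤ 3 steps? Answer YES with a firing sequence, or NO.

step 1: fire T1:  (A=4, B=2, C=3, D=2, E=1) → (A=2, B=2, C=6, D=3, E=0)
step 2: fire T3:  (A=2, B=2, C=6, D=3, E=0) → (A=1, B=1, C=3, D=5, E=0)

YES — reachable via ⟨T1, T3⟩ (2 firings)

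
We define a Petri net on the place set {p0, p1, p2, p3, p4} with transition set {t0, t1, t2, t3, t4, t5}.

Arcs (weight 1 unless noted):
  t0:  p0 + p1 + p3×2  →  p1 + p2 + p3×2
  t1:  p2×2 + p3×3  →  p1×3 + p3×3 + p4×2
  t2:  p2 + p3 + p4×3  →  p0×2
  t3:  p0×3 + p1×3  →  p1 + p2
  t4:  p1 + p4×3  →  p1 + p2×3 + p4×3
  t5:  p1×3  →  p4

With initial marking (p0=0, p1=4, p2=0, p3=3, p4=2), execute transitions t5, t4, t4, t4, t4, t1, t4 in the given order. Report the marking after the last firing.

step 1: fire t5:  (p0=0, p1=4, p2=0, p3=3, p4=2) → (p0=0, p1=1, p2=0, p3=3, p4=3)
step 2: fire t4:  (p0=0, p1=1, p2=0, p3=3, p4=3) → (p0=0, p1=1, p2=3, p3=3, p4=3)
step 3: fire t4:  (p0=0, p1=1, p2=3, p3=3, p4=3) → (p0=0, p1=1, p2=6, p3=3, p4=3)
step 4: fire t4:  (p0=0, p1=1, p2=6, p3=3, p4=3) → (p0=0, p1=1, p2=9, p3=3, p4=3)
step 5: fire t4:  (p0=0, p1=1, p2=9, p3=3, p4=3) → (p0=0, p1=1, p2=12, p3=3, p4=3)
step 6: fire t1:  (p0=0, p1=1, p2=12, p3=3, p4=3) → (p0=0, p1=4, p2=10, p3=3, p4=5)
step 7: fire t4:  (p0=0, p1=4, p2=10, p3=3, p4=5) → (p0=0, p1=4, p2=13, p3=3, p4=5)

(p0=0, p1=4, p2=13, p3=3, p4=5)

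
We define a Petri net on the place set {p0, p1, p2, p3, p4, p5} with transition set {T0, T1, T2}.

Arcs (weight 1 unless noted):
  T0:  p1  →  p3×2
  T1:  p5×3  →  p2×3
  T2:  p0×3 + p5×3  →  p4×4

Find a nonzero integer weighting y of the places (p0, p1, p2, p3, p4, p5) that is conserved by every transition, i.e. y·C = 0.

Incidence matrix C (rows=places, cols=transitions):
       T0   T1   T2
   p0   0    0   -3
   p1  -1    0    0
   p2   0    3    0
   p3   2    0    0
   p4   0    0    4
   p5   0   -3   -3

Candidate y = [0, 2, 0, 1, 0, 0]; check y·C column-wise:
  col T0: 2·-1 + 1·2 = 0
  col T1: 2·0 + 0·3 + 1·0 + 0·-3 = 0
  col T2: 0·-3 + 2·0 + 1·0 + 0·4 + 0·-3 = 0

y = (p0:0, p1:2, p2:0, p3:1, p4:0, p5:0)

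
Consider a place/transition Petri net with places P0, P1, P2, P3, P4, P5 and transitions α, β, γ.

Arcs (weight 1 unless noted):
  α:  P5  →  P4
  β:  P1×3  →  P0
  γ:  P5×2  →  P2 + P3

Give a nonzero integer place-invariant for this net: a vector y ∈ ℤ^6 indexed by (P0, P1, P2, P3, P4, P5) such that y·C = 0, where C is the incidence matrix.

y = (P0:3, P1:1, P2:0, P3:0, P4:0, P5:0)

Incidence matrix C (rows=places, cols=transitions):
        α    β    γ
   P0   0    1    0
   P1   0   -3    0
   P2   0    0    1
   P3   0    0    1
   P4   1    0    0
   P5  -1    0   -2

Candidate y = [3, 1, 0, 0, 0, 0]; check y·C column-wise:
  col α: 3·0 + 1·0 + 0·1 + 0·-1 = 0
  col β: 3·1 + 1·-3 = 0
  col γ: 3·0 + 1·0 + 0·1 + 0·1 + 0·-2 = 0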